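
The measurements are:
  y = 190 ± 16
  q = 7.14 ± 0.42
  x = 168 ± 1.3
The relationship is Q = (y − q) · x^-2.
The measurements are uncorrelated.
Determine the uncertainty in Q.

Let u = y − q = 183. δu = √(δy² + δq²) = √(256 + 0.176) = 16.0, so δu/u = 0.0875.
Q is then a monomial in u, x:
δQ/Q = √((δu/u)² + (-2·δx/x)²) = √(0.00766 + 0.000240) = 0.0889
Q = 0.00648, so δQ = 0.0889 × 0.00648 = 0.000576.

0.000576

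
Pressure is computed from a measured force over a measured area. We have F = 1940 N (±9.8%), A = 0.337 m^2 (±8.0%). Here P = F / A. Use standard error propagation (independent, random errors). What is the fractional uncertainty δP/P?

0.127

Since P is a product/quotient, work with relative uncertainties:
  (1·δF/F)² = (1×0.0980)² = 0.00960;  (-1·δA/A)² = (-1×0.0800)² = 0.00640
δP/P = √(0.0160) = 0.127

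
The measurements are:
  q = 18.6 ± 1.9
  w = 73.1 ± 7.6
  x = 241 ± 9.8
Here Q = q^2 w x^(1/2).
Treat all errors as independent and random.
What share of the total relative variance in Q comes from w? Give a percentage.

(δQ/Q)² = (2·δq/q)² + (1·δw/w)² + (½·δx/x)²
  q term: (2×0.102)² = 0.0417
  w term: (1×0.104)² = 0.0108
  x term: (0.5×0.0407)² = 0.000413
Total = 0.0530. Share from w = 0.0108/0.0530 = 0.204.

20.4%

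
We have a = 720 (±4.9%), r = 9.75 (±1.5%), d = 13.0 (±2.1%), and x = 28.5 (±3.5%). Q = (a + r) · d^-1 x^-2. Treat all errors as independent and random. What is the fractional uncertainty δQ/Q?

Let u = a + r = 730. δu = √(δa² + δr²) = √(1240 + 0.0214) = 35.3, so δu/u = 0.0483.
Q is then a monomial in u, d, x:
δQ/Q = √((δu/u)² + (-1·δd/d)² + (-2·δx/x)²) = √(0.00234 + 0.000441 + 0.00490) = 0.0876

0.0876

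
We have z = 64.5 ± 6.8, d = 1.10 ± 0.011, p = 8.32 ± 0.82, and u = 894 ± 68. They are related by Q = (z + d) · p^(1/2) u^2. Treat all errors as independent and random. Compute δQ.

2.88e+07

Let w = z + d = 65.6. δw = √(δz² + δd²) = √(46.2 + 0.000121) = 6.80, so δw/w = 0.104.
Q is then a monomial in w, p, u:
δQ/Q = √((δw/w)² + (½·δp/p)² + (2·δu/u)²) = √(0.0107 + 0.00243 + 0.0231) = 0.191
Q = 1.51e+08, so δQ = 0.191 × 1.51e+08 = 2.88e+07.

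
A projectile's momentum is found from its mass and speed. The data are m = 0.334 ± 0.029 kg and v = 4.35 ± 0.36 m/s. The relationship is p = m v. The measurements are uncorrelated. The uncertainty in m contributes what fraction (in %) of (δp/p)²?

52.4%

(δp/p)² = (1·δm/m)² + (1·δv/v)²
  m term: (1×0.0868)² = 0.00754
  v term: (1×0.0828)² = 0.00685
Total = 0.0144. Share from m = 0.00754/0.0144 = 0.524.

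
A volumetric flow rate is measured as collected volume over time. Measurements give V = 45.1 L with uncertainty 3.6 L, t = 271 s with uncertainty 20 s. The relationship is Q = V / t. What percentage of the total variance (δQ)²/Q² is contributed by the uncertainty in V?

53.9%

(δQ/Q)² = (1·δV/V)² + (-1·δt/t)²
  V term: (1×0.0798)² = 0.00637
  t term: (-1×0.0738)² = 0.00545
Total = 0.0118. Share from V = 0.00637/0.0118 = 0.539.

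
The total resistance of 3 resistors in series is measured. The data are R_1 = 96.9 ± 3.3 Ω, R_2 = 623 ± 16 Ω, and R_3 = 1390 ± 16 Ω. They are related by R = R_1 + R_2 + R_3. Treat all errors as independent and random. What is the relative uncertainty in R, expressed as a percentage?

For a sum/difference, combine absolute errors in quadrature:
  (δR_1)² = 10.9;  (δR_2)² = 256;  (δR_3)² = 256
δR = √(523) = 22.9 Ω
R = 2110 Ω, so δR/R = 22.9/2110 = 0.0108.

1.08%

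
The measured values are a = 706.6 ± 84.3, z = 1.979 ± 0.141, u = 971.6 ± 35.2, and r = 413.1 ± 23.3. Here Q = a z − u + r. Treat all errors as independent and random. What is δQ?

Let p = a·z = 1398. δp/p = √((1·δa/a)² + (1·δz/z)²) = √(0.0142 + 0.00508) = 0.139, so δp = 194.
Q = p − u + r: δQ = √(δp² + δu² + δr²) = √(37800 + 1240 + 543) = 199

199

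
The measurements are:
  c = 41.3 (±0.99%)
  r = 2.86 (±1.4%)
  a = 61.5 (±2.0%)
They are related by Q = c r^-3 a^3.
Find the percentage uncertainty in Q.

Products/powers → add relative errors in quadrature, weighted by exponent:
  (1·δc/c)² = (1×0.00990)² = 9.8e-05;  (-3·δr/r)² = (-3×0.0140)² = 0.00176;  (3·δa/a)² = (3×0.0200)² = 0.00360
δQ/Q = √(0.00546) = 0.0739

7.39%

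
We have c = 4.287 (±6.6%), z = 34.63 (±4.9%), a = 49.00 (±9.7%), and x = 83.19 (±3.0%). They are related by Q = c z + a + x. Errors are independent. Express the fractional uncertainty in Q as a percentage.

4.75%

Let p = c·z = 148.5. δp/p = √((1·δc/c)² + (1·δz/z)²) = √(0.00436 + 0.00240) = 0.0822, so δp = 12.2.
Q = p + a + x: δQ = √(δp² + δa² + δx²) = √(149 + 22.6 + 6.23) = 13.3
Q = 280.6, so δQ/Q = 13.3/280.6 = 0.0475.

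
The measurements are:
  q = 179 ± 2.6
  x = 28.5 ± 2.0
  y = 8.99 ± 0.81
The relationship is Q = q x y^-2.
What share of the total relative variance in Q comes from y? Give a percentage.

86.3%

(δQ/Q)² = (1·δq/q)² + (1·δx/x)² + (-2·δy/y)²
  q term: (1×0.0145)² = 0.000211
  x term: (1×0.0702)² = 0.00492
  y term: (-2×0.0901)² = 0.0325
Total = 0.0376. Share from y = 0.0325/0.0376 = 0.863.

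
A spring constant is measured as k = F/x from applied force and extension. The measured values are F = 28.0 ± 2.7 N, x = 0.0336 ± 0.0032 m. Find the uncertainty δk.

113 N/m

k is a product of powers, so relative uncertainties combine in quadrature:
  (1·δF/F)² = (1×0.0964)² = 0.00930;  (-1·δx/x)² = (-1×0.0952)² = 0.00907
δk/k = √(0.0184) = 0.136
k = 833 N/m, so δk = 0.136 × 833 = 113 N/m.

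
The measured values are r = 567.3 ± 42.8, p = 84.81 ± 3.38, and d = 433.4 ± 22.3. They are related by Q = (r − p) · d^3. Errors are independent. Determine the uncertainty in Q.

Let u = r − p = 482.5. δu = √(δr² + δp²) = √(1830 + 11.4) = 42.9, so δu/u = 0.0890.
Q is then a monomial in u, d:
δQ/Q = √((δu/u)² + (3·δd/d)²) = √(0.00792 + 0.0238) = 0.178
Q = 3.928e+10, so δQ = 0.178 × 3.928e+10 = 7e+09.

7e+09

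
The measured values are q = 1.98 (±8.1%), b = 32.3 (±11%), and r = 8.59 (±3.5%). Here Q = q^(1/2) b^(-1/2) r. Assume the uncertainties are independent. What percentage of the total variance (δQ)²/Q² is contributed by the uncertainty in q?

(δQ/Q)² = (½·δq/q)² + (−½·δb/b)² + (1·δr/r)²
  q term: (0.5×0.0810)² = 0.00164
  b term: (-0.5×0.110)² = 0.00302
  r term: (1×0.0350)² = 0.00123
Total = 0.00589. Share from q = 0.00164/0.00589 = 0.278.

27.8%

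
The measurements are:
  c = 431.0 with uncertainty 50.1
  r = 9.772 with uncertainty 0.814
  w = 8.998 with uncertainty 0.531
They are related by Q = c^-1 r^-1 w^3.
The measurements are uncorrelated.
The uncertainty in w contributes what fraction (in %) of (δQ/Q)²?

(δQ/Q)² = (-1·δc/c)² + (-1·δr/r)² + (3·δw/w)²
  c term: (-1×0.116)² = 0.0135
  r term: (-1×0.0833)² = 0.00694
  w term: (3×0.0590)² = 0.0313
Total = 0.0518. Share from w = 0.0313/0.0518 = 0.605.

60.5%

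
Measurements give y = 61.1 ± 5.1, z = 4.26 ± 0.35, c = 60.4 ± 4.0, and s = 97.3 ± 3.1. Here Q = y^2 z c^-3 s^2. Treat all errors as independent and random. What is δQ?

For a monomial Q ∝ y^2, z, c^-3, s^2, fractional errors add in quadrature:
  (2·δy/y)² = (2×0.0835)² = 0.0279;  (1·δz/z)² = (1×0.0822)² = 0.00675;  (-3·δc/c)² = (-3×0.0662)² = 0.0395;  (2·δs/s)² = (2×0.0319)² = 0.00406
δQ/Q = √(0.0782) = 0.280
Q = 683, so δQ = 0.280 × 683 = 191.

191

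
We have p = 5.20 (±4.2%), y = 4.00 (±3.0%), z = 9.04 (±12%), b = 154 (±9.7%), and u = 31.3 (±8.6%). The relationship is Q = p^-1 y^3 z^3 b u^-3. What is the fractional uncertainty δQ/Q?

Products/powers → add relative errors in quadrature, weighted by exponent:
  (-1·δp/p)² = (-1×0.0420)² = 0.00176;  (3·δy/y)² = (3×0.0300)² = 0.00810;  (3·δz/z)² = (3×0.120)² = 0.130;  (1·δb/b)² = (1×0.0970)² = 0.00941;  (-3·δu/u)² = (-3×0.0860)² = 0.0666
δQ/Q = √(0.215) = 0.464

0.464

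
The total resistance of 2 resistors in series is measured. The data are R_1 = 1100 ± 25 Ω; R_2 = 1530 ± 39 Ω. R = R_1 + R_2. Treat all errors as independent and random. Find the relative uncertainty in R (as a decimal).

For a sum/difference, combine absolute errors in quadrature:
  (δR_1)² = 625;  (δR_2)² = 1520
δR = √(2150) = 46.3 Ω
R = 2630 Ω, so δR/R = 46.3/2630 = 0.0176.

0.0176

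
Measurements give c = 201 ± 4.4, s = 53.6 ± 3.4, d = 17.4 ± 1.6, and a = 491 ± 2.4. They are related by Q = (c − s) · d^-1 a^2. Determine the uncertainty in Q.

2.04e+05

Let u = c − s = 147. δu = √(δc² + δs²) = √(19.4 + 11.6) = 5.56, so δu/u = 0.0377.
Q is then a monomial in u, d, a:
δQ/Q = √((δu/u)² + (-1·δd/d)² + (2·δa/a)²) = √(0.00142 + 0.00846 + 9.56e-05) = 0.0999
Q = 2.04e+06, so δQ = 0.0999 × 2.04e+06 = 2.04e+05.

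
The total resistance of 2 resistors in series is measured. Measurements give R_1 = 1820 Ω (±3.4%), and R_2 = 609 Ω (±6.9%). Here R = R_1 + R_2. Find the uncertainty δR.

Sums and differences: (δR)² = Σ (cᵢ δxᵢ)².
  (δR_1)² = 3830;  (δR_2)² = 1770
δR = √(5590) = 74.8 Ω

74.8 Ω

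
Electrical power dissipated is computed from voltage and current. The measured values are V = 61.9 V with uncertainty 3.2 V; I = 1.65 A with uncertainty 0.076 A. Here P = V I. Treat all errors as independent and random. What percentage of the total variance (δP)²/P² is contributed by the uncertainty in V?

(δP/P)² = (1·δV/V)² + (1·δI/I)²
  V term: (1×0.0517)² = 0.00267
  I term: (1×0.0461)² = 0.00212
Total = 0.00479. Share from V = 0.00267/0.00479 = 0.557.

55.7%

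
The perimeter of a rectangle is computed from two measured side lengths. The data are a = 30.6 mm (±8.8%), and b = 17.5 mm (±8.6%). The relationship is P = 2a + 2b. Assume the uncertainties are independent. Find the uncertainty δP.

6.17 mm

P is a linear combination, so absolute uncertainties add in quadrature:
  (2·δa)² = 29.0;  (2·δb)² = 9.06
δP = √(38.1) = 6.17 mm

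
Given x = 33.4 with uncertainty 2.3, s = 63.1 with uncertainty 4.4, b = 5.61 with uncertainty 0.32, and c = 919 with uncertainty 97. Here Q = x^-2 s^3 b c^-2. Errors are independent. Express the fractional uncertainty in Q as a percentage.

For a monomial Q ∝ x^-2, s^3, b, c^-2, fractional errors add in quadrature:
  (-2·δx/x)² = (-2×0.0689)² = 0.0190;  (3·δs/s)² = (3×0.0697)² = 0.0438;  (1·δb/b)² = (1×0.0570)² = 0.00325;  (-2·δc/c)² = (-2×0.106)² = 0.0446
δQ/Q = √(0.111) = 0.332

33.2%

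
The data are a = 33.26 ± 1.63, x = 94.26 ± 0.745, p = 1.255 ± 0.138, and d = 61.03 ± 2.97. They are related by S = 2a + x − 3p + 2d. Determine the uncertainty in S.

Sums and differences: (δS)² = Σ (cᵢ δxᵢ)².
  (2·δa)² = 10.6;  (δx)² = 0.555;  (3·δp)² = 0.171;  (2·δd)² = 35.3
δS = √(46.6) = 6.83

6.83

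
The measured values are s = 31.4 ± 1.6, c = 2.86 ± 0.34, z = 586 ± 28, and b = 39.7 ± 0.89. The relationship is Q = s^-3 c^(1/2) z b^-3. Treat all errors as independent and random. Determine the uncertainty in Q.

9.39e-08

Since Q is a product/quotient, work with relative uncertainties:
  (-3·δs/s)² = (-3×0.0510)² = 0.0234;  (½·δc/c)² = (0.5×0.119)² = 0.00353;  (1·δz/z)² = (1×0.0478)² = 0.00228;  (-3·δb/b)² = (-3×0.0224)² = 0.00452
δQ/Q = √(0.0337) = 0.184
Q = 5.12e-07, so δQ = 0.184 × 5.12e-07 = 9.39e-08.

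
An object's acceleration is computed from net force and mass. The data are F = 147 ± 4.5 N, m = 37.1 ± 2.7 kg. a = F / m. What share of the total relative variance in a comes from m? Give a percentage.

85.0%

(δa/a)² = (1·δF/F)² + (-1·δm/m)²
  F term: (1×0.0306)² = 0.000937
  m term: (-1×0.0728)² = 0.00530
Total = 0.00623. Share from m = 0.00530/0.00623 = 0.850.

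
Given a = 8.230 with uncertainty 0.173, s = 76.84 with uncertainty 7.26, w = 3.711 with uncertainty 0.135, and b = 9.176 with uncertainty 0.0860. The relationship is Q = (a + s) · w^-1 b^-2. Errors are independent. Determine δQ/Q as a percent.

9.47%

Let u = a + s = 85.07. δu = √(δa² + δs²) = √(0.0299 + 52.7) = 7.26, so δu/u = 0.0854.
Q is then a monomial in u, w, b:
δQ/Q = √((δu/u)² + (-1·δw/w)² + (-2·δb/b)²) = √(0.00729 + 0.00132 + 0.000351) = 0.0947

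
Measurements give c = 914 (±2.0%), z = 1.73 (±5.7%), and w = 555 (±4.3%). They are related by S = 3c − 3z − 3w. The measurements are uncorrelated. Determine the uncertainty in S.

90.2

Sums and differences: (δS)² = Σ (cᵢ δxᵢ)².
  (3·δc)² = 3010;  (3·δz)² = 0.0875;  (3·δw)² = 5130
δS = √(8130) = 90.2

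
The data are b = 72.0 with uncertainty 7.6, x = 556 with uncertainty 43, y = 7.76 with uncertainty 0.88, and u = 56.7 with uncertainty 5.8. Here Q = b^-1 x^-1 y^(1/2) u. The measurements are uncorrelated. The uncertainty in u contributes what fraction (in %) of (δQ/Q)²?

(δQ/Q)² = (-1·δb/b)² + (-1·δx/x)² + (½·δy/y)² + (1·δu/u)²
  b term: (-1×0.106)² = 0.0111
  x term: (-1×0.0773)² = 0.00598
  y term: (0.5×0.113)² = 0.00322
  u term: (1×0.102)² = 0.0105
Total = 0.0308. Share from u = 0.0105/0.0308 = 0.340.

34.0%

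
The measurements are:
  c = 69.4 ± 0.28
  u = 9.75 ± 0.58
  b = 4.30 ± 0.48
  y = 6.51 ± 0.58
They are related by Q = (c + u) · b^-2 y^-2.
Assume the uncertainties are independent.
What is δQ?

Let w = c + u = 79.2. δw = √(δc² + δu²) = √(0.0784 + 0.336) = 0.644, so δw/w = 0.00814.
Q is then a monomial in w, b, y:
δQ/Q = √((δw/w)² + (-2·δb/b)² + (-2·δy/y)²) = √(6.62e-05 + 0.0498 + 0.0318) = 0.286
Q = 0.101, so δQ = 0.286 × 0.101 = 0.0289.

0.0289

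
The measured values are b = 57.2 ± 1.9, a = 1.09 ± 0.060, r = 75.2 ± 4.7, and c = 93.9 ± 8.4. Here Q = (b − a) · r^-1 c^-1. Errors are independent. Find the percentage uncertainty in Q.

11.4%

Let u = b − a = 56.1. δu = √(δb² + δa²) = √(3.61 + 0.00360) = 1.90, so δu/u = 0.0339.
Q is then a monomial in u, r, c:
δQ/Q = √((δu/u)² + (-1·δr/r)² + (-1·δc/c)²) = √(0.00115 + 0.00391 + 0.00800) = 0.114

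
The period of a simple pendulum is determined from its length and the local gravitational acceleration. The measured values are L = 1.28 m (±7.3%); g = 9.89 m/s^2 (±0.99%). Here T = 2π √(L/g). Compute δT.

T is a product of powers, so relative uncertainties combine in quadrature:
  (½·δL/L)² = (0.5×0.0730)² = 0.00133;  (−½·δg/g)² = (-0.5×0.00990)² = 2.45e-05
δT/T = √(0.00136) = 0.0368
T = 2.26 s, so δT = 0.0368 × 2.26 = 0.0833 s.

0.0833 s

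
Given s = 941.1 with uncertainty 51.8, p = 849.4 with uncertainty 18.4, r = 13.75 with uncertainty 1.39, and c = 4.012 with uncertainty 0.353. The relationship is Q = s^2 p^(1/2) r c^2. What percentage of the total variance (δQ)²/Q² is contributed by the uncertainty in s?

22.7%

(δQ/Q)² = (2·δs/s)² + (½·δp/p)² + (1·δr/r)² + (2·δc/c)²
  s term: (2×0.0550)² = 0.0121
  p term: (0.5×0.0217)² = 0.000117
  r term: (1×0.101)² = 0.0102
  c term: (2×0.0880)² = 0.0310
Total = 0.0534. Share from s = 0.0121/0.0534 = 0.227.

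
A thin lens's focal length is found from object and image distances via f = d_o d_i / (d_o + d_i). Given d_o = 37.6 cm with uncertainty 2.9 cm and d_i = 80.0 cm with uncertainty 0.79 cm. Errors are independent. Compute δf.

∂f/∂d_o = (d_i/(d_o+d_i))² = 0.463;  ∂f/∂d_i = (d_o/(d_o+d_i))² = 0.102
δf = √((∂f/∂d_o · δd_o)² + (∂f/∂d_i · δd_i)²) = √(1.80 + 0.00652) = 1.34 cm

1.34 cm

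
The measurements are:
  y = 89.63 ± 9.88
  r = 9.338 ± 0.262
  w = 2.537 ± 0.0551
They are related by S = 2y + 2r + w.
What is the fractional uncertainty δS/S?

Absolute uncertainties add in quadrature for a linear combination:
  (2·δy)² = 390;  (2·δr)² = 0.275;  (δw)² = 0.00304
δS = √(391) = 19.8
S = 200.5, so δS/S = 19.8/200.5 = 0.0986.

0.0986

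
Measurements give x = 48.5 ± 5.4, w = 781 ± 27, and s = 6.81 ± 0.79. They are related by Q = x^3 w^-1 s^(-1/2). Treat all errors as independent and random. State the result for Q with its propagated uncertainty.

Relative error in a monomial: (δQ/Q)² = Σ (nᵢ · δxᵢ/xᵢ)².
  (3·δx/x)² = (3×0.111)² = 0.112;  (-1·δw/w)² = (-1×0.0346)² = 0.00120;  (−½·δs/s)² = (-0.5×0.116)² = 0.00336
δQ/Q = √(0.116) = 0.341
Q = 56.0, so δQ = 0.341 × 56.0 = 19.1.

56.0 ± 19.1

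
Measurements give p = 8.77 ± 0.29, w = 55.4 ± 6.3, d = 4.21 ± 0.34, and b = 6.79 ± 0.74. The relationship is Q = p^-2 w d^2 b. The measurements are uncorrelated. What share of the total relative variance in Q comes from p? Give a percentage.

(δQ/Q)² = (-2·δp/p)² + (1·δw/w)² + (2·δd/d)² + (1·δb/b)²
  p term: (-2×0.0331)² = 0.00437
  w term: (1×0.114)² = 0.0129
  d term: (2×0.0808)² = 0.0261
  b term: (1×0.109)² = 0.0119
Total = 0.0553. Share from p = 0.00437/0.0553 = 0.0791.

7.91%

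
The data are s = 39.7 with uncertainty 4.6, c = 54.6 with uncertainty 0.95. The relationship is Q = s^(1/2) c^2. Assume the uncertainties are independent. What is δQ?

1270

For a monomial Q ∝ s^(1/2), c^2, fractional errors add in quadrature:
  (½·δs/s)² = (0.5×0.116)² = 0.00336;  (2·δc/c)² = (2×0.0174)² = 0.00121
δQ/Q = √(0.00457) = 0.0676
Q = 18800, so δQ = 0.0676 × 18800 = 1270.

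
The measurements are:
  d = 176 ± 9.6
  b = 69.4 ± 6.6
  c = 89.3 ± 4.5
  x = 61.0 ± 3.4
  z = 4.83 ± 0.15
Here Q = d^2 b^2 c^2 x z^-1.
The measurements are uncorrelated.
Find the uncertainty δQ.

3.75e+12

Relative error in a monomial: (δQ/Q)² = Σ (nᵢ · δxᵢ/xᵢ)².
  (2·δd/d)² = (2×0.0545)² = 0.0119;  (2·δb/b)² = (2×0.0951)² = 0.0362;  (2·δc/c)² = (2×0.0504)² = 0.0102;  (1·δx/x)² = (1×0.0557)² = 0.00311;  (-1·δz/z)² = (-1×0.0311)² = 0.000964
δQ/Q = √(0.0623) = 0.250
Q = 1.5e+13, so δQ = 0.250 × 1.5e+13 = 3.75e+12.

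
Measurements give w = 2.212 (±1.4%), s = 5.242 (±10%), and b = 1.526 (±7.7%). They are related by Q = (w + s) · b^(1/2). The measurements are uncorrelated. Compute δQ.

0.739

Let u = w + s = 7.454. δu = √(δw² + δs²) = √(0.000959 + 0.275) = 0.525, so δu/u = 0.0704.
Q is then a monomial in u, b:
δQ/Q = √((δu/u)² + (½·δb/b)²) = √(0.00496 + 0.00148) = 0.0803
Q = 9.208, so δQ = 0.0803 × 9.208 = 0.739.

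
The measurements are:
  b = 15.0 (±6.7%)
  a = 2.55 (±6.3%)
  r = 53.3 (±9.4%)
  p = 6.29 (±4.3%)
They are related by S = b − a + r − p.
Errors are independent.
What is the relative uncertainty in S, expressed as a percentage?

For a sum/difference, combine absolute errors in quadrature:
  (δb)² = 1.01;  (δa)² = 0.0258;  (δr)² = 25.1;  (δp)² = 0.0732
δS = √(26.2) = 5.12
S = 59.5, so δS/S = 5.12/59.5 = 0.0861.

8.61%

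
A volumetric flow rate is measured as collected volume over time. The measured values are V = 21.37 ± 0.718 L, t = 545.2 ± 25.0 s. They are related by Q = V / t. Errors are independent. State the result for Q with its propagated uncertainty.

For a monomial Q ∝ V, t^-1, fractional errors add in quadrature:
  (1·δV/V)² = (1×0.0336)² = 0.00113;  (-1·δt/t)² = (-1×0.0459)² = 0.00210
δQ/Q = √(0.00323) = 0.0568
Q = 0.03920 L/s, so δQ = 0.0568 × 0.03920 = 0.00223 L/s.

0.03920 ± 0.00223 L/s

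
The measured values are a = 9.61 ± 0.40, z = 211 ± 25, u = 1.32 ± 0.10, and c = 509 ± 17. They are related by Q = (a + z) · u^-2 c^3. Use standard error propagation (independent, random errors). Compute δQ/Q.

0.214

Let w = a + z = 221. δw = √(δa² + δz²) = √(0.160 + 625) = 25.0, so δw/w = 0.113.
Q is then a monomial in w, u, c:
δQ/Q = √((δw/w)² + (-2·δu/u)² + (3·δc/c)²) = √(0.0128 + 0.0230 + 0.0100) = 0.214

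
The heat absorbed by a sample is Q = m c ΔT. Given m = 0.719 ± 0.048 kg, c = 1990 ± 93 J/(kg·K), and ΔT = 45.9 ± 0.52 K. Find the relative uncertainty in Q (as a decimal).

0.0823

Since Q is a product/quotient, work with relative uncertainties:
  (1·δm/m)² = (1×0.0668)² = 0.00446;  (1·δc/c)² = (1×0.0467)² = 0.00218;  (1·δΔT/ΔT)² = (1×0.0113)² = 0.000128
δQ/Q = √(0.00677) = 0.0823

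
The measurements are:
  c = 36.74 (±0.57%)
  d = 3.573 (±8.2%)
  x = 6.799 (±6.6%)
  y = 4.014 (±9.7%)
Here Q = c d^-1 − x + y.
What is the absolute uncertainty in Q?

1.03

Let p = c·d^-1 = 10.28. δp/p = √((1·δc/c)² + (-1·δd/d)²) = √(3.25e-05 + 0.00672) = 0.0822, so δp = 0.845.
Q = p − x + y: δQ = √(δp² + δx² + δy²) = √(0.714 + 0.201 + 0.152) = 1.03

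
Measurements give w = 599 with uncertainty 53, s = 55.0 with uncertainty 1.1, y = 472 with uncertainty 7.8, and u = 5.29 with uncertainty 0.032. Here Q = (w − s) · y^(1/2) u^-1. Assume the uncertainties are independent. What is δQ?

219

Let h = w − s = 544. δh = √(δw² + δs²) = √(2810 + 1.21) = 53.0, so δh/h = 0.0974.
Q is then a monomial in h, y, u:
δQ/Q = √((δh/h)² + (½·δy/y)² + (-1·δu/u)²) = √(0.00950 + 6.83e-05 + 3.66e-05) = 0.0980
Q = 2230, so δQ = 0.0980 × 2230 = 219.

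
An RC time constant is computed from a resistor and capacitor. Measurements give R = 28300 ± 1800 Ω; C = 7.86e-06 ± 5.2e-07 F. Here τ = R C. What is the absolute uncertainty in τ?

Products/powers → add relative errors in quadrature, weighted by exponent:
  (1·δR/R)² = (1×0.0636)² = 0.00405;  (1·δC/C)² = (1×0.0662)² = 0.00438
δτ/τ = √(0.00842) = 0.0918
τ = 0.222 s, so δτ = 0.0918 × 0.222 = 0.0204 s.

0.0204 s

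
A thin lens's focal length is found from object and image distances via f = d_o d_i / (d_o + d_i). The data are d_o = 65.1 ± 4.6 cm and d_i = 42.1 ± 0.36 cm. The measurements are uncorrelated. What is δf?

0.722 cm

∂f/∂d_o = (d_i/(d_o+d_i))² = 0.154;  ∂f/∂d_i = (d_o/(d_o+d_i))² = 0.369
δf = √((∂f/∂d_o · δd_o)² + (∂f/∂d_i · δd_i)²) = √(0.503 + 0.0176) = 0.722 cm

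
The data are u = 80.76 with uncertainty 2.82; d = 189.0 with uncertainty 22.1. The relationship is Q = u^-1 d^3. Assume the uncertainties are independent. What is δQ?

Each factor contributes (exponent × relative error)² to (δQ/Q)²:
  (-1·δu/u)² = (-1×0.0349)² = 0.00122;  (3·δd/d)² = (3×0.117)² = 0.123
δQ/Q = √(0.124) = 0.353
Q = 83600, so δQ = 0.353 × 83600 = 29500.

29500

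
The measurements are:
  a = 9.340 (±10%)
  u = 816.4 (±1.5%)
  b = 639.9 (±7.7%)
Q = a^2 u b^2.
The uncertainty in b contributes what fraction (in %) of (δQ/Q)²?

(δQ/Q)² = (2·δa/a)² + (1·δu/u)² + (2·δb/b)²
  a term: (2×0.100)² = 0.0400
  u term: (1×0.0150)² = 0.000225
  b term: (2×0.0770)² = 0.0237
Total = 0.0639. Share from b = 0.0237/0.0639 = 0.371.

37.1%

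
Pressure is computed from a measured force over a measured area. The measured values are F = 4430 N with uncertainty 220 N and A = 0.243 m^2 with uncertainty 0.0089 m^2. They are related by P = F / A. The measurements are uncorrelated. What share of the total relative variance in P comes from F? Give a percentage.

(δP/P)² = (1·δF/F)² + (-1·δA/A)²
  F term: (1×0.0497)² = 0.00247
  A term: (-1×0.0366)² = 0.00134
Total = 0.00381. Share from F = 0.00247/0.00381 = 0.648.

64.8%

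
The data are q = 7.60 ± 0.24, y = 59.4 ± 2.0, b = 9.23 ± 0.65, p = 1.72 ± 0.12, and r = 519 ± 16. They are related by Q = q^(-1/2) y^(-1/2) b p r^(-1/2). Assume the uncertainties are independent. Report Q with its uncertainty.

0.0328 ± 0.00338

Q is a product of powers, so relative uncertainties combine in quadrature:
  (−½·δq/q)² = (-0.5×0.0316)² = 0.000249;  (−½·δy/y)² = (-0.5×0.0337)² = 0.000283;  (1·δb/b)² = (1×0.0704)² = 0.00496;  (1·δp/p)² = (1×0.0698)² = 0.00487;  (−½·δr/r)² = (-0.5×0.0308)² = 0.000238
δQ/Q = √(0.0106) = 0.103
Q = 0.0328, so δQ = 0.103 × 0.0328 = 0.00338.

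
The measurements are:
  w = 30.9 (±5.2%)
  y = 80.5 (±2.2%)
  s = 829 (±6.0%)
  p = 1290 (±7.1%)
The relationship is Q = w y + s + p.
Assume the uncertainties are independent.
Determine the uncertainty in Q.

Let h = w·y = 2490. δh/h = √((1·δw/w)² + (1·δy/y)²) = √(0.00270 + 0.000484) = 0.0565, so δh = 140.
Q = h + s + p: δQ = √(δh² + δs² + δp²) = √(19700 + 2470 + 8390) = 175

175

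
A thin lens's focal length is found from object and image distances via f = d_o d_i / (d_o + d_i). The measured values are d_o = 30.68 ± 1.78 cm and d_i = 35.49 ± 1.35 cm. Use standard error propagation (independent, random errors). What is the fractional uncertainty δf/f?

0.0358

∂f/∂d_o = (d_i/(d_o+d_i))² = 0.288;  ∂f/∂d_i = (d_o/(d_o+d_i))² = 0.215
δf = √((∂f/∂d_o · δd_o)² + (∂f/∂d_i · δd_i)²) = √(0.262 + 0.0842) = 0.589 cm
f = 16.46 cm, so δf/f = 0.589/16.46 = 0.0358.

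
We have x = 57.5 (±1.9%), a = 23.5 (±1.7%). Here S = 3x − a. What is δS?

Absolute uncertainties add in quadrature for a linear combination:
  (3·δx)² = 10.7;  (δa)² = 0.160
δS = √(10.9) = 3.30

3.30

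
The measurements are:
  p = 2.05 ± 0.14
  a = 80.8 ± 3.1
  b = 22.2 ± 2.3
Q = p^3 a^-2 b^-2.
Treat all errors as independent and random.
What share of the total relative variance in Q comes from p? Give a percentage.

46.2%

(δQ/Q)² = (3·δp/p)² + (-2·δa/a)² + (-2·δb/b)²
  p term: (3×0.0683)² = 0.0420
  a term: (-2×0.0384)² = 0.00589
  b term: (-2×0.104)² = 0.0429
Total = 0.0908. Share from p = 0.0420/0.0908 = 0.462.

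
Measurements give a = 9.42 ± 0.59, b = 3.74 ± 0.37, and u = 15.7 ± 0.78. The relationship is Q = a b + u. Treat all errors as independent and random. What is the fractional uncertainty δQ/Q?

0.0824

Let p = a·b = 35.2. δp/p = √((1·δa/a)² + (1·δb/b)²) = √(0.00392 + 0.00979) = 0.117, so δp = 4.13.
Q = p + u: δQ = √(δp² + δu²) = √(17.0 + 0.608) = 4.20
Q = 50.9, so δQ/Q = 4.20/50.9 = 0.0824.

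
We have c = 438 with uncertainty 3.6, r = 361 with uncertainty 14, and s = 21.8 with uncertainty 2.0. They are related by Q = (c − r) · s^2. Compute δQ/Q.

0.263

Let u = c − r = 77.0. δu = √(δc² + δr²) = √(13.0 + 196) = 14.5, so δu/u = 0.188.
Q is then a monomial in u, s:
δQ/Q = √((δu/u)² + (2·δs/s)²) = √(0.0352 + 0.0337) = 0.263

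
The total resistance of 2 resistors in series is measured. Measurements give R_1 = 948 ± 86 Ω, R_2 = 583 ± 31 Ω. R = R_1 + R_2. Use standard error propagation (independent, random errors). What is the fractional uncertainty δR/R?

0.0597

Sums and differences: (δR)² = Σ (cᵢ δxᵢ)².
  (δR_1)² = 7400;  (δR_2)² = 961
δR = √(8360) = 91.4 Ω
R = 1530 Ω, so δR/R = 91.4/1530 = 0.0597.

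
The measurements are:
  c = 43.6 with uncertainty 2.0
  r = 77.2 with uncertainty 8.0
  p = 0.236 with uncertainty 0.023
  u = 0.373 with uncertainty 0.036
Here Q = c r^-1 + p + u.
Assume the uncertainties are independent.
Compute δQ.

Let w = c·r^-1 = 0.565. δw/w = √((1·δc/c)² + (-1·δr/r)²) = √(0.00210 + 0.0107) = 0.113, so δw = 0.0640.
Q = w + p + u: δQ = √(δw² + δp² + δu²) = √(0.00410 + 0.000529 + 0.00130) = 0.0770

0.0770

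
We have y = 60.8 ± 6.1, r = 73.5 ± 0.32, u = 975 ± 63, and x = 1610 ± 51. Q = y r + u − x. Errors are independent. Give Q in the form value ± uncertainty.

Let p = y·r = 4470. δp/p = √((1·δy/y)² + (1·δr/r)²) = √(0.0101 + 1.9e-05) = 0.100, so δp = 449.
Q = p + u − x: δQ = √(δp² + δu² + δx²) = √(2.01e+05 + 3970 + 2600) = 456
Q = 3830.

3830 ± 456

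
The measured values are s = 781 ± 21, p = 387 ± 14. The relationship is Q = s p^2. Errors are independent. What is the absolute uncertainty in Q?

9.03e+06

Relative error in a monomial: (δQ/Q)² = Σ (nᵢ · δxᵢ/xᵢ)².
  (1·δs/s)² = (1×0.0269)² = 0.000723;  (2·δp/p)² = (2×0.0362)² = 0.00523
δQ/Q = √(0.00596) = 0.0772
Q = 1.17e+08, so δQ = 0.0772 × 1.17e+08 = 9.03e+06.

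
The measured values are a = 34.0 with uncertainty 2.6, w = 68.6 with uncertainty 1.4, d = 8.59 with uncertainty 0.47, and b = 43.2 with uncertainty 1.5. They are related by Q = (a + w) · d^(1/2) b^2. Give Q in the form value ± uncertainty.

(5.61 ± 0.449) × 10^5

Let u = a + w = 103. δu = √(δa² + δw²) = √(6.76 + 1.96) = 2.95, so δu/u = 0.0288.
Q is then a monomial in u, d, b:
δQ/Q = √((δu/u)² + (½·δd/d)² + (2·δb/b)²) = √(0.000828 + 0.000748 + 0.00482) = 0.0800
Q = 5.61e+05, so δQ = 0.0800 × 5.61e+05 = 44900.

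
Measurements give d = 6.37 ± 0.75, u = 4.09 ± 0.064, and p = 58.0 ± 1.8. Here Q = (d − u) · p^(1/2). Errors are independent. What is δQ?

Let w = d − u = 2.28. δw = √(δd² + δu²) = √(0.562 + 0.00410) = 0.753, so δw/w = 0.330.
Q is then a monomial in w, p:
δQ/Q = √((δw/w)² + (½·δp/p)²) = √(0.109 + 0.000241) = 0.331
Q = 17.4, so δQ = 0.331 × 17.4 = 5.74.

5.74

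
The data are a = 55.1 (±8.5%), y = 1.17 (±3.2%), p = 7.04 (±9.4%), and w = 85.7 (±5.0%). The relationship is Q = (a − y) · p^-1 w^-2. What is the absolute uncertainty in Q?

Let u = a − y = 53.9. δu = √(δa² + δy²) = √(21.9 + 0.00140) = 4.68, so δu/u = 0.0868.
Q is then a monomial in u, p, w:
δQ/Q = √((δu/u)² + (-1·δp/p)² + (-2·δw/w)²) = √(0.00754 + 0.00884 + 0.0100) = 0.162
Q = 0.00104, so δQ = 0.162 × 0.00104 = 0.000169.

0.000169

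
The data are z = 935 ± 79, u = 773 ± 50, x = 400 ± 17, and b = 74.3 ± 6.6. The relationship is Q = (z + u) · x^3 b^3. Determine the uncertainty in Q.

1.35e+16

Let w = z + u = 1710. δw = √(δz² + δu²) = √(6240 + 2500) = 93.5, so δw/w = 0.0547.
Q is then a monomial in w, x, b:
δQ/Q = √((δw/w)² + (3·δx/x)² + (3·δb/b)²) = √(0.00300 + 0.0163 + 0.0710) = 0.300
Q = 4.48e+16, so δQ = 0.300 × 4.48e+16 = 1.35e+16.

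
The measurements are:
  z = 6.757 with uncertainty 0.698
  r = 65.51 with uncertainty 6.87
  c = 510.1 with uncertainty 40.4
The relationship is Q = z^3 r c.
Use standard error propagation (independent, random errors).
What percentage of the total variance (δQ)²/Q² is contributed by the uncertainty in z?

(δQ/Q)² = (3·δz/z)² + (1·δr/r)² + (1·δc/c)²
  z term: (3×0.103)² = 0.0960
  r term: (1×0.105)² = 0.0110
  c term: (1×0.0792)² = 0.00627
Total = 0.113. Share from z = 0.0960/0.113 = 0.848.

84.8%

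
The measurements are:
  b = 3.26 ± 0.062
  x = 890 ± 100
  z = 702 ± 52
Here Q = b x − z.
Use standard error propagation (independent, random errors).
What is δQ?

335

Let p = b·x = 2900. δp/p = √((1·δb/b)² + (1·δx/x)²) = √(0.000362 + 0.0126) = 0.114, so δp = 331.
Q = p − z: δQ = √(δp² + δz²) = √(1.09e+05 + 2700) = 335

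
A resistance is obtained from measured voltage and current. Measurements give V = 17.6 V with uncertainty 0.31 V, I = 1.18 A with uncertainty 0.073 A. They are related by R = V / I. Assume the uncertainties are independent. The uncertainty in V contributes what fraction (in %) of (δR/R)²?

(δR/R)² = (1·δV/V)² + (-1·δI/I)²
  V term: (1×0.0176)² = 0.000310
  I term: (-1×0.0619)² = 0.00383
Total = 0.00414. Share from V = 0.000310/0.00414 = 0.0750.

7.50%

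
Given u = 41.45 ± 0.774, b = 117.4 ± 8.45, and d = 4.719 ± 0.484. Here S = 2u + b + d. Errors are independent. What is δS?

8.60

Sums and differences: (δS)² = Σ (cᵢ δxᵢ)².
  (2·δu)² = 2.40;  (δb)² = 71.4;  (δd)² = 0.234
δS = √(74.0) = 8.60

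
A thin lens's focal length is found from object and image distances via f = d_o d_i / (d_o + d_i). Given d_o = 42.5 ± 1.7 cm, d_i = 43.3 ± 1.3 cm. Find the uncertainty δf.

∂f/∂d_o = (d_i/(d_o+d_i))² = 0.255;  ∂f/∂d_i = (d_o/(d_o+d_i))² = 0.245
δf = √((∂f/∂d_o · δd_o)² + (∂f/∂d_i · δd_i)²) = √(0.187 + 0.102) = 0.538 cm

0.538 cm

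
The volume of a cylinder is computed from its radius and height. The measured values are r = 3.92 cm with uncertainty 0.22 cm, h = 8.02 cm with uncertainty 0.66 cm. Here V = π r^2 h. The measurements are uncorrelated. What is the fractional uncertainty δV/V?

Each factor contributes (exponent × relative error)² to (δV/V)²:
  (2·δr/r)² = (2×0.0561)² = 0.0126;  (1·δh/h)² = (1×0.0823)² = 0.00677
δV/V = √(0.0194) = 0.139

0.139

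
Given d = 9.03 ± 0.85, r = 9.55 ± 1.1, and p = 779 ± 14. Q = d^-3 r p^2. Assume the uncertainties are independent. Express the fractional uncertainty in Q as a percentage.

30.7%

Each factor contributes (exponent × relative error)² to (δQ/Q)²:
  (-3·δd/d)² = (-3×0.0941)² = 0.0797;  (1·δr/r)² = (1×0.115)² = 0.0133;  (2·δp/p)² = (2×0.0180)² = 0.00129
δQ/Q = √(0.0943) = 0.307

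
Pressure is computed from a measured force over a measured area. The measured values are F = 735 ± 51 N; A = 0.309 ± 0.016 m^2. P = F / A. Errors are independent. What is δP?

206 Pa

For a monomial P ∝ F, A^-1, fractional errors add in quadrature:
  (1·δF/F)² = (1×0.0694)² = 0.00481;  (-1·δA/A)² = (-1×0.0518)² = 0.00268
δP/P = √(0.00750) = 0.0866
P = 2380 Pa, so δP = 0.0866 × 2380 = 206 Pa.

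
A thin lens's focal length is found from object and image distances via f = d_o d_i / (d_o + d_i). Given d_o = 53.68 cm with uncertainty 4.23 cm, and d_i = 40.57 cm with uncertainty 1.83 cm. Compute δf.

0.983 cm

∂f/∂d_o = (d_i/(d_o+d_i))² = 0.185;  ∂f/∂d_i = (d_o/(d_o+d_i))² = 0.324
δf = √((∂f/∂d_o · δd_o)² + (∂f/∂d_i · δd_i)²) = √(0.614 + 0.352) = 0.983 cm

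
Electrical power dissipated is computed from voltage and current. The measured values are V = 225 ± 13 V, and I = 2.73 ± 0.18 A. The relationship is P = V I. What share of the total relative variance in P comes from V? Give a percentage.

43.4%

(δP/P)² = (1·δV/V)² + (1·δI/I)²
  V term: (1×0.0578)² = 0.00334
  I term: (1×0.0659)² = 0.00435
Total = 0.00769. Share from V = 0.00334/0.00769 = 0.434.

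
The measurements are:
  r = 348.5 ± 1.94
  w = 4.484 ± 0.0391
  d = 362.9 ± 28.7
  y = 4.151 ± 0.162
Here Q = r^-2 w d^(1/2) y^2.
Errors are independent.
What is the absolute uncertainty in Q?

Each factor contributes (exponent × relative error)² to (δQ/Q)²:
  (-2·δr/r)² = (-2×0.00557)² = 0.000124;  (1·δw/w)² = (1×0.00872)² = 7.6e-05;  (½·δd/d)² = (0.5×0.0791)² = 0.00156;  (2·δy/y)² = (2×0.0390)² = 0.00609
δQ/Q = √(0.00786) = 0.0886
Q = 0.01212, so δQ = 0.0886 × 0.01212 = 0.00107.

0.00107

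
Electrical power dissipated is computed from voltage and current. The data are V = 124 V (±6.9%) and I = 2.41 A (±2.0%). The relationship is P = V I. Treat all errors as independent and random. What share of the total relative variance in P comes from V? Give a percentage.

(δP/P)² = (1·δV/V)² + (1·δI/I)²
  V term: (1×0.0690)² = 0.00476
  I term: (1×0.0200)² = 0.000400
Total = 0.00516. Share from V = 0.00476/0.00516 = 0.922.

92.2%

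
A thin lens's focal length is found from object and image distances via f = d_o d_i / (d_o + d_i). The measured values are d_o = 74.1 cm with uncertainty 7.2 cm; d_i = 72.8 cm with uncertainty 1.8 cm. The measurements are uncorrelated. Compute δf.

1.83 cm

∂f/∂d_o = (d_i/(d_o+d_i))² = 0.246;  ∂f/∂d_i = (d_o/(d_o+d_i))² = 0.254
δf = √((∂f/∂d_o · δd_o)² + (∂f/∂d_i · δd_i)²) = √(3.13 + 0.210) = 1.83 cm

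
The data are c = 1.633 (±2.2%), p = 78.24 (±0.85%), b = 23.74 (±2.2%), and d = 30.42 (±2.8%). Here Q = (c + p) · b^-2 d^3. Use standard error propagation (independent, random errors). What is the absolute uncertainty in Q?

380

Let u = c + p = 79.87. δu = √(δc² + δp²) = √(0.00129 + 0.442) = 0.666, so δu/u = 0.00834.
Q is then a monomial in u, b, d:
δQ/Q = √((δu/u)² + (-2·δb/b)² + (3·δd/d)²) = √(6.95e-05 + 0.00194 + 0.00706) = 0.0952
Q = 3989, so δQ = 0.0952 × 3989 = 380.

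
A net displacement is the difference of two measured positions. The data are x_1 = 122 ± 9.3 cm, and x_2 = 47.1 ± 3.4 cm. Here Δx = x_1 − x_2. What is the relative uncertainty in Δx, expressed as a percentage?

For a sum/difference, combine absolute errors in quadrature:
  (δx_1)² = 86.5;  (δx_2)² = 11.6
δΔx = √(98.1) = 9.90 cm
Δx = 74.9 cm, so δΔx/Δx = 9.90/74.9 = 0.132.

13.2%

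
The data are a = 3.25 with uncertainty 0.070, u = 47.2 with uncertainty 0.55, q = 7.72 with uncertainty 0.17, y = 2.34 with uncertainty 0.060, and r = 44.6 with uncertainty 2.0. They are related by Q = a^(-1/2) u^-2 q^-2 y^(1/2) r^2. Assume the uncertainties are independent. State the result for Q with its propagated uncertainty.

Q is a product of powers, so relative uncertainties combine in quadrature:
  (−½·δa/a)² = (-0.5×0.0215)² = 0.000116;  (-2·δu/u)² = (-2×0.0117)² = 0.000543;  (-2·δq/q)² = (-2×0.0220)² = 0.00194;  (½·δy/y)² = (0.5×0.0256)² = 0.000164;  (2·δr/r)² = (2×0.0448)² = 0.00804
δQ/Q = √(0.0108) = 0.104
Q = 0.0127, so δQ = 0.104 × 0.0127 = 0.00132.

0.0127 ± 0.00132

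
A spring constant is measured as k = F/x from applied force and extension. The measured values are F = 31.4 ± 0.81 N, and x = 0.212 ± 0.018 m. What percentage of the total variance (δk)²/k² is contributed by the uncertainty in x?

(δk/k)² = (1·δF/F)² + (-1·δx/x)²
  F term: (1×0.0258)² = 0.000665
  x term: (-1×0.0849)² = 0.00721
Total = 0.00787. Share from x = 0.00721/0.00787 = 0.915.

91.5%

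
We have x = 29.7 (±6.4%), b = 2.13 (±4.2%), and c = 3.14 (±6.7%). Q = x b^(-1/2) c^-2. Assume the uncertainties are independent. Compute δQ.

0.310

Each factor contributes (exponent × relative error)² to (δQ/Q)²:
  (1·δx/x)² = (1×0.0640)² = 0.00410;  (−½·δb/b)² = (-0.5×0.0420)² = 0.000441;  (-2·δc/c)² = (-2×0.0670)² = 0.0180
δQ/Q = √(0.0225) = 0.150
Q = 2.06, so δQ = 0.150 × 2.06 = 0.310.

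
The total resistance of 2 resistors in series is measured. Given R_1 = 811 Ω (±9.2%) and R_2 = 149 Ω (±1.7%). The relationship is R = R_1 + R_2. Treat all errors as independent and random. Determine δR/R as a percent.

7.78%

For a sum/difference, combine absolute errors in quadrature:
  (δR_1)² = 5570;  (δR_2)² = 6.42
δR = √(5570) = 74.7 Ω
R = 960 Ω, so δR/R = 74.7/960 = 0.0778.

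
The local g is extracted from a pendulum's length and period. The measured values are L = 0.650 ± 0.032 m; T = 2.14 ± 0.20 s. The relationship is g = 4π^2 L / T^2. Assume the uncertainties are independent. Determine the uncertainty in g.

For a monomial g ∝ L, T^-2, fractional errors add in quadrature:
  (1·δL/L)² = (1×0.0492)² = 0.00242;  (-2·δT/T)² = (-2×0.0935)² = 0.0349
δg/g = √(0.0374) = 0.193
g = 5.60 m/s^2, so δg = 0.193 × 5.60 = 1.08 m/s^2.

1.08 m/s^2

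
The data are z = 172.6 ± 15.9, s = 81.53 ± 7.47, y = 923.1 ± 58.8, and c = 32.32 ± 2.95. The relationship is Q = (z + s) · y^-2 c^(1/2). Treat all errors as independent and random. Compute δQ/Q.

Let u = z + s = 254.1. δu = √(δz² + δs²) = √(253 + 55.8) = 17.6, so δu/u = 0.0691.
Q is then a monomial in u, y, c:
δQ/Q = √((δu/u)² + (-2·δy/y)² + (½·δc/c)²) = √(0.00478 + 0.0162 + 0.00208) = 0.152

0.152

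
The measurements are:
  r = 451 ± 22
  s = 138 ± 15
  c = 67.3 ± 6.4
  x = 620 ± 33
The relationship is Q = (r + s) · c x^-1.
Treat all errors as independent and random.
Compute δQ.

Let u = r + s = 589. δu = √(δr² + δs²) = √(484 + 225) = 26.6, so δu/u = 0.0452.
Q is then a monomial in u, c, x:
δQ/Q = √((δu/u)² + (1·δc/c)² + (-1·δx/x)²) = √(0.00204 + 0.00904 + 0.00283) = 0.118
Q = 63.9, so δQ = 0.118 × 63.9 = 7.54.

7.54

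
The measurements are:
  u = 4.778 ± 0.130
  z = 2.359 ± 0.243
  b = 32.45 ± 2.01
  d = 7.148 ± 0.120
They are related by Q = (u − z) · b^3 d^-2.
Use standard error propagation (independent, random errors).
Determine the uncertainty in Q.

357

Let w = u − z = 2.419. δw = √(δu² + δz²) = √(0.0169 + 0.0590) = 0.276, so δw/w = 0.114.
Q is then a monomial in w, b, d:
δQ/Q = √((δw/w)² + (3·δb/b)² + (-2·δd/d)²) = √(0.0130 + 0.0345 + 0.00113) = 0.221
Q = 1618, so δQ = 0.221 × 1618 = 357.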